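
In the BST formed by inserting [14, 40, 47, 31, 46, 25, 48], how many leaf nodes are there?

Tree built from: [14, 40, 47, 31, 46, 25, 48]
Tree (level-order array): [14, None, 40, 31, 47, 25, None, 46, 48]
Rule: A leaf has 0 children.
Per-node child counts:
  node 14: 1 child(ren)
  node 40: 2 child(ren)
  node 31: 1 child(ren)
  node 25: 0 child(ren)
  node 47: 2 child(ren)
  node 46: 0 child(ren)
  node 48: 0 child(ren)
Matching nodes: [25, 46, 48]
Count of leaf nodes: 3


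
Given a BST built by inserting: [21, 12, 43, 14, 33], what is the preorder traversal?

Tree insertion order: [21, 12, 43, 14, 33]
Tree (level-order array): [21, 12, 43, None, 14, 33]
Preorder traversal: [21, 12, 14, 43, 33]


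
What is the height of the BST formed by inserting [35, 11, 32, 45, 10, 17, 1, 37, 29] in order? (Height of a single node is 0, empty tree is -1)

Insertion order: [35, 11, 32, 45, 10, 17, 1, 37, 29]
Tree (level-order array): [35, 11, 45, 10, 32, 37, None, 1, None, 17, None, None, None, None, None, None, 29]
Compute height bottom-up (empty subtree = -1):
  height(1) = 1 + max(-1, -1) = 0
  height(10) = 1 + max(0, -1) = 1
  height(29) = 1 + max(-1, -1) = 0
  height(17) = 1 + max(-1, 0) = 1
  height(32) = 1 + max(1, -1) = 2
  height(11) = 1 + max(1, 2) = 3
  height(37) = 1 + max(-1, -1) = 0
  height(45) = 1 + max(0, -1) = 1
  height(35) = 1 + max(3, 1) = 4
Height = 4


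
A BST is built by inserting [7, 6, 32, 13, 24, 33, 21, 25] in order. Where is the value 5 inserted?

Starting tree (level order): [7, 6, 32, None, None, 13, 33, None, 24, None, None, 21, 25]
Insertion path: 7 -> 6
Result: insert 5 as left child of 6
Final tree (level order): [7, 6, 32, 5, None, 13, 33, None, None, None, 24, None, None, 21, 25]


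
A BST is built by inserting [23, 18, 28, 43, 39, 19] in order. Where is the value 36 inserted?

Starting tree (level order): [23, 18, 28, None, 19, None, 43, None, None, 39]
Insertion path: 23 -> 28 -> 43 -> 39
Result: insert 36 as left child of 39
Final tree (level order): [23, 18, 28, None, 19, None, 43, None, None, 39, None, 36]


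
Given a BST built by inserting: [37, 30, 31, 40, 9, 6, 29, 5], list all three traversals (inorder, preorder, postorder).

Tree insertion order: [37, 30, 31, 40, 9, 6, 29, 5]
Tree (level-order array): [37, 30, 40, 9, 31, None, None, 6, 29, None, None, 5]
Inorder (L, root, R): [5, 6, 9, 29, 30, 31, 37, 40]
Preorder (root, L, R): [37, 30, 9, 6, 5, 29, 31, 40]
Postorder (L, R, root): [5, 6, 29, 9, 31, 30, 40, 37]


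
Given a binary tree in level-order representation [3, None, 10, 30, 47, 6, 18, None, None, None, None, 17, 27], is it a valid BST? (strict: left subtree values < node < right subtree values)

Level-order array: [3, None, 10, 30, 47, 6, 18, None, None, None, None, 17, 27]
Validate using subtree bounds (lo, hi): at each node, require lo < value < hi,
then recurse left with hi=value and right with lo=value.
Preorder trace (stopping at first violation):
  at node 3 with bounds (-inf, +inf): OK
  at node 10 with bounds (3, +inf): OK
  at node 30 with bounds (3, 10): VIOLATION
Node 30 violates its bound: not (3 < 30 < 10).
Result: Not a valid BST


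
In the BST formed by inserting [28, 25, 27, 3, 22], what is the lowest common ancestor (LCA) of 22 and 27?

Tree insertion order: [28, 25, 27, 3, 22]
Tree (level-order array): [28, 25, None, 3, 27, None, 22]
In a BST, the LCA of p=22, q=27 is the first node v on the
root-to-leaf path with p <= v <= q (go left if both < v, right if both > v).
Walk from root:
  at 28: both 22 and 27 < 28, go left
  at 25: 22 <= 25 <= 27, this is the LCA
LCA = 25


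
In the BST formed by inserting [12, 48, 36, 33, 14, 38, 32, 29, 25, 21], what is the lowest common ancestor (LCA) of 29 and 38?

Tree insertion order: [12, 48, 36, 33, 14, 38, 32, 29, 25, 21]
Tree (level-order array): [12, None, 48, 36, None, 33, 38, 14, None, None, None, None, 32, 29, None, 25, None, 21]
In a BST, the LCA of p=29, q=38 is the first node v on the
root-to-leaf path with p <= v <= q (go left if both < v, right if both > v).
Walk from root:
  at 12: both 29 and 38 > 12, go right
  at 48: both 29 and 38 < 48, go left
  at 36: 29 <= 36 <= 38, this is the LCA
LCA = 36


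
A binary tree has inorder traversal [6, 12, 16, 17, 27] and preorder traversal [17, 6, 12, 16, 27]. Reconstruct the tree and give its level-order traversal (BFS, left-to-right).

Inorder:  [6, 12, 16, 17, 27]
Preorder: [17, 6, 12, 16, 27]
Algorithm: preorder visits root first, so consume preorder in order;
for each root, split the current inorder slice at that value into
left-subtree inorder and right-subtree inorder, then recurse.
Recursive splits:
  root=17; inorder splits into left=[6, 12, 16], right=[27]
  root=6; inorder splits into left=[], right=[12, 16]
  root=12; inorder splits into left=[], right=[16]
  root=16; inorder splits into left=[], right=[]
  root=27; inorder splits into left=[], right=[]
Reconstructed level-order: [17, 6, 27, 12, 16]


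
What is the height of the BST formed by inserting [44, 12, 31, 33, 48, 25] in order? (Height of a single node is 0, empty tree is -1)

Insertion order: [44, 12, 31, 33, 48, 25]
Tree (level-order array): [44, 12, 48, None, 31, None, None, 25, 33]
Compute height bottom-up (empty subtree = -1):
  height(25) = 1 + max(-1, -1) = 0
  height(33) = 1 + max(-1, -1) = 0
  height(31) = 1 + max(0, 0) = 1
  height(12) = 1 + max(-1, 1) = 2
  height(48) = 1 + max(-1, -1) = 0
  height(44) = 1 + max(2, 0) = 3
Height = 3


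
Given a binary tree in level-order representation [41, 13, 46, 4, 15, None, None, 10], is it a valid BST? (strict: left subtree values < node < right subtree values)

Level-order array: [41, 13, 46, 4, 15, None, None, 10]
Validate using subtree bounds (lo, hi): at each node, require lo < value < hi,
then recurse left with hi=value and right with lo=value.
Preorder trace (stopping at first violation):
  at node 41 with bounds (-inf, +inf): OK
  at node 13 with bounds (-inf, 41): OK
  at node 4 with bounds (-inf, 13): OK
  at node 10 with bounds (-inf, 4): VIOLATION
Node 10 violates its bound: not (-inf < 10 < 4).
Result: Not a valid BST


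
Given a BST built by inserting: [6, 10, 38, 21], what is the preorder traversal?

Tree insertion order: [6, 10, 38, 21]
Tree (level-order array): [6, None, 10, None, 38, 21]
Preorder traversal: [6, 10, 38, 21]


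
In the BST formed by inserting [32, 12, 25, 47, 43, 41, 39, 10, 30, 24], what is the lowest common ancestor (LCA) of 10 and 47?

Tree insertion order: [32, 12, 25, 47, 43, 41, 39, 10, 30, 24]
Tree (level-order array): [32, 12, 47, 10, 25, 43, None, None, None, 24, 30, 41, None, None, None, None, None, 39]
In a BST, the LCA of p=10, q=47 is the first node v on the
root-to-leaf path with p <= v <= q (go left if both < v, right if both > v).
Walk from root:
  at 32: 10 <= 32 <= 47, this is the LCA
LCA = 32


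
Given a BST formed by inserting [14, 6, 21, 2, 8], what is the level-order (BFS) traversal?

Tree insertion order: [14, 6, 21, 2, 8]
Tree (level-order array): [14, 6, 21, 2, 8]
BFS from the root, enqueuing left then right child of each popped node:
  queue [14] -> pop 14, enqueue [6, 21], visited so far: [14]
  queue [6, 21] -> pop 6, enqueue [2, 8], visited so far: [14, 6]
  queue [21, 2, 8] -> pop 21, enqueue [none], visited so far: [14, 6, 21]
  queue [2, 8] -> pop 2, enqueue [none], visited so far: [14, 6, 21, 2]
  queue [8] -> pop 8, enqueue [none], visited so far: [14, 6, 21, 2, 8]
Result: [14, 6, 21, 2, 8]


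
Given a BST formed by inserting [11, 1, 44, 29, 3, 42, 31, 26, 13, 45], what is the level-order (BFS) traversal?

Tree insertion order: [11, 1, 44, 29, 3, 42, 31, 26, 13, 45]
Tree (level-order array): [11, 1, 44, None, 3, 29, 45, None, None, 26, 42, None, None, 13, None, 31]
BFS from the root, enqueuing left then right child of each popped node:
  queue [11] -> pop 11, enqueue [1, 44], visited so far: [11]
  queue [1, 44] -> pop 1, enqueue [3], visited so far: [11, 1]
  queue [44, 3] -> pop 44, enqueue [29, 45], visited so far: [11, 1, 44]
  queue [3, 29, 45] -> pop 3, enqueue [none], visited so far: [11, 1, 44, 3]
  queue [29, 45] -> pop 29, enqueue [26, 42], visited so far: [11, 1, 44, 3, 29]
  queue [45, 26, 42] -> pop 45, enqueue [none], visited so far: [11, 1, 44, 3, 29, 45]
  queue [26, 42] -> pop 26, enqueue [13], visited so far: [11, 1, 44, 3, 29, 45, 26]
  queue [42, 13] -> pop 42, enqueue [31], visited so far: [11, 1, 44, 3, 29, 45, 26, 42]
  queue [13, 31] -> pop 13, enqueue [none], visited so far: [11, 1, 44, 3, 29, 45, 26, 42, 13]
  queue [31] -> pop 31, enqueue [none], visited so far: [11, 1, 44, 3, 29, 45, 26, 42, 13, 31]
Result: [11, 1, 44, 3, 29, 45, 26, 42, 13, 31]


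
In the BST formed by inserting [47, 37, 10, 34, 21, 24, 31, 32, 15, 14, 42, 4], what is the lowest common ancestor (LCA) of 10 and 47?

Tree insertion order: [47, 37, 10, 34, 21, 24, 31, 32, 15, 14, 42, 4]
Tree (level-order array): [47, 37, None, 10, 42, 4, 34, None, None, None, None, 21, None, 15, 24, 14, None, None, 31, None, None, None, 32]
In a BST, the LCA of p=10, q=47 is the first node v on the
root-to-leaf path with p <= v <= q (go left if both < v, right if both > v).
Walk from root:
  at 47: 10 <= 47 <= 47, this is the LCA
LCA = 47


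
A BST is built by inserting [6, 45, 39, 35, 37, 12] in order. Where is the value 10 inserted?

Starting tree (level order): [6, None, 45, 39, None, 35, None, 12, 37]
Insertion path: 6 -> 45 -> 39 -> 35 -> 12
Result: insert 10 as left child of 12
Final tree (level order): [6, None, 45, 39, None, 35, None, 12, 37, 10]


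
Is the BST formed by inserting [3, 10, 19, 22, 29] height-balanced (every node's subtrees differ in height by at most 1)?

Tree (level-order array): [3, None, 10, None, 19, None, 22, None, 29]
Definition: a tree is height-balanced if, at every node, |h(left) - h(right)| <= 1 (empty subtree has height -1).
Bottom-up per-node check:
  node 29: h_left=-1, h_right=-1, diff=0 [OK], height=0
  node 22: h_left=-1, h_right=0, diff=1 [OK], height=1
  node 19: h_left=-1, h_right=1, diff=2 [FAIL (|-1-1|=2 > 1)], height=2
  node 10: h_left=-1, h_right=2, diff=3 [FAIL (|-1-2|=3 > 1)], height=3
  node 3: h_left=-1, h_right=3, diff=4 [FAIL (|-1-3|=4 > 1)], height=4
Node 19 violates the condition: |-1 - 1| = 2 > 1.
Result: Not balanced


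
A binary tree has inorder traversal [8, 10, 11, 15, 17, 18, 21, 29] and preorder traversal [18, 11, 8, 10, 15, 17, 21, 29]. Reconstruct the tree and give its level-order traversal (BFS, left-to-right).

Inorder:  [8, 10, 11, 15, 17, 18, 21, 29]
Preorder: [18, 11, 8, 10, 15, 17, 21, 29]
Algorithm: preorder visits root first, so consume preorder in order;
for each root, split the current inorder slice at that value into
left-subtree inorder and right-subtree inorder, then recurse.
Recursive splits:
  root=18; inorder splits into left=[8, 10, 11, 15, 17], right=[21, 29]
  root=11; inorder splits into left=[8, 10], right=[15, 17]
  root=8; inorder splits into left=[], right=[10]
  root=10; inorder splits into left=[], right=[]
  root=15; inorder splits into left=[], right=[17]
  root=17; inorder splits into left=[], right=[]
  root=21; inorder splits into left=[], right=[29]
  root=29; inorder splits into left=[], right=[]
Reconstructed level-order: [18, 11, 21, 8, 15, 29, 10, 17]


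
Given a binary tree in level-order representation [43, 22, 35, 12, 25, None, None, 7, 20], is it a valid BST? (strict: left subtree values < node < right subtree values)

Level-order array: [43, 22, 35, 12, 25, None, None, 7, 20]
Validate using subtree bounds (lo, hi): at each node, require lo < value < hi,
then recurse left with hi=value and right with lo=value.
Preorder trace (stopping at first violation):
  at node 43 with bounds (-inf, +inf): OK
  at node 22 with bounds (-inf, 43): OK
  at node 12 with bounds (-inf, 22): OK
  at node 7 with bounds (-inf, 12): OK
  at node 20 with bounds (12, 22): OK
  at node 25 with bounds (22, 43): OK
  at node 35 with bounds (43, +inf): VIOLATION
Node 35 violates its bound: not (43 < 35 < +inf).
Result: Not a valid BST


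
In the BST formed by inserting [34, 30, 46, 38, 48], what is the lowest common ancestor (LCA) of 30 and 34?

Tree insertion order: [34, 30, 46, 38, 48]
Tree (level-order array): [34, 30, 46, None, None, 38, 48]
In a BST, the LCA of p=30, q=34 is the first node v on the
root-to-leaf path with p <= v <= q (go left if both < v, right if both > v).
Walk from root:
  at 34: 30 <= 34 <= 34, this is the LCA
LCA = 34


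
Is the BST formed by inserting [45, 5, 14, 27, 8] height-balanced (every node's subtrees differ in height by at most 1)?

Tree (level-order array): [45, 5, None, None, 14, 8, 27]
Definition: a tree is height-balanced if, at every node, |h(left) - h(right)| <= 1 (empty subtree has height -1).
Bottom-up per-node check:
  node 8: h_left=-1, h_right=-1, diff=0 [OK], height=0
  node 27: h_left=-1, h_right=-1, diff=0 [OK], height=0
  node 14: h_left=0, h_right=0, diff=0 [OK], height=1
  node 5: h_left=-1, h_right=1, diff=2 [FAIL (|-1-1|=2 > 1)], height=2
  node 45: h_left=2, h_right=-1, diff=3 [FAIL (|2--1|=3 > 1)], height=3
Node 5 violates the condition: |-1 - 1| = 2 > 1.
Result: Not balanced


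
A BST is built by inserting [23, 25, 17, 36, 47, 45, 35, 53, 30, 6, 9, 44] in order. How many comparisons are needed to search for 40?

Search path for 40: 23 -> 25 -> 36 -> 47 -> 45 -> 44
Found: False
Comparisons: 6


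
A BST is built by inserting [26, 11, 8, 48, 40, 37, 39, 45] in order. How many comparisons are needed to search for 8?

Search path for 8: 26 -> 11 -> 8
Found: True
Comparisons: 3


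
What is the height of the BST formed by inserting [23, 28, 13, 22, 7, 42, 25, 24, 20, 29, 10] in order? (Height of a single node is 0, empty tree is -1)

Insertion order: [23, 28, 13, 22, 7, 42, 25, 24, 20, 29, 10]
Tree (level-order array): [23, 13, 28, 7, 22, 25, 42, None, 10, 20, None, 24, None, 29]
Compute height bottom-up (empty subtree = -1):
  height(10) = 1 + max(-1, -1) = 0
  height(7) = 1 + max(-1, 0) = 1
  height(20) = 1 + max(-1, -1) = 0
  height(22) = 1 + max(0, -1) = 1
  height(13) = 1 + max(1, 1) = 2
  height(24) = 1 + max(-1, -1) = 0
  height(25) = 1 + max(0, -1) = 1
  height(29) = 1 + max(-1, -1) = 0
  height(42) = 1 + max(0, -1) = 1
  height(28) = 1 + max(1, 1) = 2
  height(23) = 1 + max(2, 2) = 3
Height = 3


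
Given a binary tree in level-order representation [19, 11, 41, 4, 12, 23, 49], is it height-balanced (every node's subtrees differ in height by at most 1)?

Tree (level-order array): [19, 11, 41, 4, 12, 23, 49]
Definition: a tree is height-balanced if, at every node, |h(left) - h(right)| <= 1 (empty subtree has height -1).
Bottom-up per-node check:
  node 4: h_left=-1, h_right=-1, diff=0 [OK], height=0
  node 12: h_left=-1, h_right=-1, diff=0 [OK], height=0
  node 11: h_left=0, h_right=0, diff=0 [OK], height=1
  node 23: h_left=-1, h_right=-1, diff=0 [OK], height=0
  node 49: h_left=-1, h_right=-1, diff=0 [OK], height=0
  node 41: h_left=0, h_right=0, diff=0 [OK], height=1
  node 19: h_left=1, h_right=1, diff=0 [OK], height=2
All nodes satisfy the balance condition.
Result: Balanced


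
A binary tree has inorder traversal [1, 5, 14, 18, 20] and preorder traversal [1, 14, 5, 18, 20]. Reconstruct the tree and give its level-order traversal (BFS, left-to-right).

Inorder:  [1, 5, 14, 18, 20]
Preorder: [1, 14, 5, 18, 20]
Algorithm: preorder visits root first, so consume preorder in order;
for each root, split the current inorder slice at that value into
left-subtree inorder and right-subtree inorder, then recurse.
Recursive splits:
  root=1; inorder splits into left=[], right=[5, 14, 18, 20]
  root=14; inorder splits into left=[5], right=[18, 20]
  root=5; inorder splits into left=[], right=[]
  root=18; inorder splits into left=[], right=[20]
  root=20; inorder splits into left=[], right=[]
Reconstructed level-order: [1, 14, 5, 18, 20]


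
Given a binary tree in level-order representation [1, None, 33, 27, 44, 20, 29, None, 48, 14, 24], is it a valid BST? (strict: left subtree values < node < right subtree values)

Level-order array: [1, None, 33, 27, 44, 20, 29, None, 48, 14, 24]
Validate using subtree bounds (lo, hi): at each node, require lo < value < hi,
then recurse left with hi=value and right with lo=value.
Preorder trace (stopping at first violation):
  at node 1 with bounds (-inf, +inf): OK
  at node 33 with bounds (1, +inf): OK
  at node 27 with bounds (1, 33): OK
  at node 20 with bounds (1, 27): OK
  at node 14 with bounds (1, 20): OK
  at node 24 with bounds (20, 27): OK
  at node 29 with bounds (27, 33): OK
  at node 44 with bounds (33, +inf): OK
  at node 48 with bounds (44, +inf): OK
No violation found at any node.
Result: Valid BST


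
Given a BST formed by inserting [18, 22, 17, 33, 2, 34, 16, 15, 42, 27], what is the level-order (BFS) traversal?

Tree insertion order: [18, 22, 17, 33, 2, 34, 16, 15, 42, 27]
Tree (level-order array): [18, 17, 22, 2, None, None, 33, None, 16, 27, 34, 15, None, None, None, None, 42]
BFS from the root, enqueuing left then right child of each popped node:
  queue [18] -> pop 18, enqueue [17, 22], visited so far: [18]
  queue [17, 22] -> pop 17, enqueue [2], visited so far: [18, 17]
  queue [22, 2] -> pop 22, enqueue [33], visited so far: [18, 17, 22]
  queue [2, 33] -> pop 2, enqueue [16], visited so far: [18, 17, 22, 2]
  queue [33, 16] -> pop 33, enqueue [27, 34], visited so far: [18, 17, 22, 2, 33]
  queue [16, 27, 34] -> pop 16, enqueue [15], visited so far: [18, 17, 22, 2, 33, 16]
  queue [27, 34, 15] -> pop 27, enqueue [none], visited so far: [18, 17, 22, 2, 33, 16, 27]
  queue [34, 15] -> pop 34, enqueue [42], visited so far: [18, 17, 22, 2, 33, 16, 27, 34]
  queue [15, 42] -> pop 15, enqueue [none], visited so far: [18, 17, 22, 2, 33, 16, 27, 34, 15]
  queue [42] -> pop 42, enqueue [none], visited so far: [18, 17, 22, 2, 33, 16, 27, 34, 15, 42]
Result: [18, 17, 22, 2, 33, 16, 27, 34, 15, 42]


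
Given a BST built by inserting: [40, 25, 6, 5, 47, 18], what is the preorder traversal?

Tree insertion order: [40, 25, 6, 5, 47, 18]
Tree (level-order array): [40, 25, 47, 6, None, None, None, 5, 18]
Preorder traversal: [40, 25, 6, 5, 18, 47]


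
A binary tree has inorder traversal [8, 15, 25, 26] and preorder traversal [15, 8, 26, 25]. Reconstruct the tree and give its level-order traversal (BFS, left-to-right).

Inorder:  [8, 15, 25, 26]
Preorder: [15, 8, 26, 25]
Algorithm: preorder visits root first, so consume preorder in order;
for each root, split the current inorder slice at that value into
left-subtree inorder and right-subtree inorder, then recurse.
Recursive splits:
  root=15; inorder splits into left=[8], right=[25, 26]
  root=8; inorder splits into left=[], right=[]
  root=26; inorder splits into left=[25], right=[]
  root=25; inorder splits into left=[], right=[]
Reconstructed level-order: [15, 8, 26, 25]


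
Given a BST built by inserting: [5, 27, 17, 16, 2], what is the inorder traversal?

Tree insertion order: [5, 27, 17, 16, 2]
Tree (level-order array): [5, 2, 27, None, None, 17, None, 16]
Inorder traversal: [2, 5, 16, 17, 27]


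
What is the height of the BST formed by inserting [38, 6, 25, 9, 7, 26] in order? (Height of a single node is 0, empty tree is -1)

Insertion order: [38, 6, 25, 9, 7, 26]
Tree (level-order array): [38, 6, None, None, 25, 9, 26, 7]
Compute height bottom-up (empty subtree = -1):
  height(7) = 1 + max(-1, -1) = 0
  height(9) = 1 + max(0, -1) = 1
  height(26) = 1 + max(-1, -1) = 0
  height(25) = 1 + max(1, 0) = 2
  height(6) = 1 + max(-1, 2) = 3
  height(38) = 1 + max(3, -1) = 4
Height = 4


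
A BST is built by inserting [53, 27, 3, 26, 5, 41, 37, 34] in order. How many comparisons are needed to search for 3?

Search path for 3: 53 -> 27 -> 3
Found: True
Comparisons: 3


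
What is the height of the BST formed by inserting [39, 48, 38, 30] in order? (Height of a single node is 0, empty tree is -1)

Insertion order: [39, 48, 38, 30]
Tree (level-order array): [39, 38, 48, 30]
Compute height bottom-up (empty subtree = -1):
  height(30) = 1 + max(-1, -1) = 0
  height(38) = 1 + max(0, -1) = 1
  height(48) = 1 + max(-1, -1) = 0
  height(39) = 1 + max(1, 0) = 2
Height = 2


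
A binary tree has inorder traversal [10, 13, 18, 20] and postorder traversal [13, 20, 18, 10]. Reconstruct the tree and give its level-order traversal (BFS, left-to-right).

Inorder:   [10, 13, 18, 20]
Postorder: [13, 20, 18, 10]
Algorithm: postorder visits root last, so walk postorder right-to-left;
each value is the root of the current inorder slice — split it at that
value, recurse on the right subtree first, then the left.
Recursive splits:
  root=10; inorder splits into left=[], right=[13, 18, 20]
  root=18; inorder splits into left=[13], right=[20]
  root=20; inorder splits into left=[], right=[]
  root=13; inorder splits into left=[], right=[]
Reconstructed level-order: [10, 18, 13, 20]


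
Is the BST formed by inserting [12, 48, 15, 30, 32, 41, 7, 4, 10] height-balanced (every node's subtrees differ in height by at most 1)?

Tree (level-order array): [12, 7, 48, 4, 10, 15, None, None, None, None, None, None, 30, None, 32, None, 41]
Definition: a tree is height-balanced if, at every node, |h(left) - h(right)| <= 1 (empty subtree has height -1).
Bottom-up per-node check:
  node 4: h_left=-1, h_right=-1, diff=0 [OK], height=0
  node 10: h_left=-1, h_right=-1, diff=0 [OK], height=0
  node 7: h_left=0, h_right=0, diff=0 [OK], height=1
  node 41: h_left=-1, h_right=-1, diff=0 [OK], height=0
  node 32: h_left=-1, h_right=0, diff=1 [OK], height=1
  node 30: h_left=-1, h_right=1, diff=2 [FAIL (|-1-1|=2 > 1)], height=2
  node 15: h_left=-1, h_right=2, diff=3 [FAIL (|-1-2|=3 > 1)], height=3
  node 48: h_left=3, h_right=-1, diff=4 [FAIL (|3--1|=4 > 1)], height=4
  node 12: h_left=1, h_right=4, diff=3 [FAIL (|1-4|=3 > 1)], height=5
Node 30 violates the condition: |-1 - 1| = 2 > 1.
Result: Not balanced


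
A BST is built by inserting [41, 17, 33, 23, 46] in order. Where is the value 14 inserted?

Starting tree (level order): [41, 17, 46, None, 33, None, None, 23]
Insertion path: 41 -> 17
Result: insert 14 as left child of 17
Final tree (level order): [41, 17, 46, 14, 33, None, None, None, None, 23]


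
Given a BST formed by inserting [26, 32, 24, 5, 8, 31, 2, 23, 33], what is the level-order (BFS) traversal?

Tree insertion order: [26, 32, 24, 5, 8, 31, 2, 23, 33]
Tree (level-order array): [26, 24, 32, 5, None, 31, 33, 2, 8, None, None, None, None, None, None, None, 23]
BFS from the root, enqueuing left then right child of each popped node:
  queue [26] -> pop 26, enqueue [24, 32], visited so far: [26]
  queue [24, 32] -> pop 24, enqueue [5], visited so far: [26, 24]
  queue [32, 5] -> pop 32, enqueue [31, 33], visited so far: [26, 24, 32]
  queue [5, 31, 33] -> pop 5, enqueue [2, 8], visited so far: [26, 24, 32, 5]
  queue [31, 33, 2, 8] -> pop 31, enqueue [none], visited so far: [26, 24, 32, 5, 31]
  queue [33, 2, 8] -> pop 33, enqueue [none], visited so far: [26, 24, 32, 5, 31, 33]
  queue [2, 8] -> pop 2, enqueue [none], visited so far: [26, 24, 32, 5, 31, 33, 2]
  queue [8] -> pop 8, enqueue [23], visited so far: [26, 24, 32, 5, 31, 33, 2, 8]
  queue [23] -> pop 23, enqueue [none], visited so far: [26, 24, 32, 5, 31, 33, 2, 8, 23]
Result: [26, 24, 32, 5, 31, 33, 2, 8, 23]


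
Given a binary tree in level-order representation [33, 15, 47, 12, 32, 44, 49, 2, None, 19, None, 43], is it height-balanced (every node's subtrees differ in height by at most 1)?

Tree (level-order array): [33, 15, 47, 12, 32, 44, 49, 2, None, 19, None, 43]
Definition: a tree is height-balanced if, at every node, |h(left) - h(right)| <= 1 (empty subtree has height -1).
Bottom-up per-node check:
  node 2: h_left=-1, h_right=-1, diff=0 [OK], height=0
  node 12: h_left=0, h_right=-1, diff=1 [OK], height=1
  node 19: h_left=-1, h_right=-1, diff=0 [OK], height=0
  node 32: h_left=0, h_right=-1, diff=1 [OK], height=1
  node 15: h_left=1, h_right=1, diff=0 [OK], height=2
  node 43: h_left=-1, h_right=-1, diff=0 [OK], height=0
  node 44: h_left=0, h_right=-1, diff=1 [OK], height=1
  node 49: h_left=-1, h_right=-1, diff=0 [OK], height=0
  node 47: h_left=1, h_right=0, diff=1 [OK], height=2
  node 33: h_left=2, h_right=2, diff=0 [OK], height=3
All nodes satisfy the balance condition.
Result: Balanced


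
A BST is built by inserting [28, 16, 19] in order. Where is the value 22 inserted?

Starting tree (level order): [28, 16, None, None, 19]
Insertion path: 28 -> 16 -> 19
Result: insert 22 as right child of 19
Final tree (level order): [28, 16, None, None, 19, None, 22]


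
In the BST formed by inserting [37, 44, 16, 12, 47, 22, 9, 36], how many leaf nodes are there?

Tree built from: [37, 44, 16, 12, 47, 22, 9, 36]
Tree (level-order array): [37, 16, 44, 12, 22, None, 47, 9, None, None, 36]
Rule: A leaf has 0 children.
Per-node child counts:
  node 37: 2 child(ren)
  node 16: 2 child(ren)
  node 12: 1 child(ren)
  node 9: 0 child(ren)
  node 22: 1 child(ren)
  node 36: 0 child(ren)
  node 44: 1 child(ren)
  node 47: 0 child(ren)
Matching nodes: [9, 36, 47]
Count of leaf nodes: 3


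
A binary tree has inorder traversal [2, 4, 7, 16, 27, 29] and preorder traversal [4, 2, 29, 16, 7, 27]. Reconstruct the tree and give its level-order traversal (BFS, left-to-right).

Inorder:  [2, 4, 7, 16, 27, 29]
Preorder: [4, 2, 29, 16, 7, 27]
Algorithm: preorder visits root first, so consume preorder in order;
for each root, split the current inorder slice at that value into
left-subtree inorder and right-subtree inorder, then recurse.
Recursive splits:
  root=4; inorder splits into left=[2], right=[7, 16, 27, 29]
  root=2; inorder splits into left=[], right=[]
  root=29; inorder splits into left=[7, 16, 27], right=[]
  root=16; inorder splits into left=[7], right=[27]
  root=7; inorder splits into left=[], right=[]
  root=27; inorder splits into left=[], right=[]
Reconstructed level-order: [4, 2, 29, 16, 7, 27]


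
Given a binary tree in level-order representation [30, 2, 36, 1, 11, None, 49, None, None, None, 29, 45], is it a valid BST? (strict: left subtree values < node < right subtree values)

Level-order array: [30, 2, 36, 1, 11, None, 49, None, None, None, 29, 45]
Validate using subtree bounds (lo, hi): at each node, require lo < value < hi,
then recurse left with hi=value and right with lo=value.
Preorder trace (stopping at first violation):
  at node 30 with bounds (-inf, +inf): OK
  at node 2 with bounds (-inf, 30): OK
  at node 1 with bounds (-inf, 2): OK
  at node 11 with bounds (2, 30): OK
  at node 29 with bounds (11, 30): OK
  at node 36 with bounds (30, +inf): OK
  at node 49 with bounds (36, +inf): OK
  at node 45 with bounds (36, 49): OK
No violation found at any node.
Result: Valid BST


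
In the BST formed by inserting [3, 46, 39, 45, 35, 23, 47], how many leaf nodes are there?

Tree built from: [3, 46, 39, 45, 35, 23, 47]
Tree (level-order array): [3, None, 46, 39, 47, 35, 45, None, None, 23]
Rule: A leaf has 0 children.
Per-node child counts:
  node 3: 1 child(ren)
  node 46: 2 child(ren)
  node 39: 2 child(ren)
  node 35: 1 child(ren)
  node 23: 0 child(ren)
  node 45: 0 child(ren)
  node 47: 0 child(ren)
Matching nodes: [23, 45, 47]
Count of leaf nodes: 3


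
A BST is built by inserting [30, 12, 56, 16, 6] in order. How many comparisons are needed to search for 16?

Search path for 16: 30 -> 12 -> 16
Found: True
Comparisons: 3


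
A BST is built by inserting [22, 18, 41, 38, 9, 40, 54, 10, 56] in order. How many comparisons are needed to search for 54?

Search path for 54: 22 -> 41 -> 54
Found: True
Comparisons: 3


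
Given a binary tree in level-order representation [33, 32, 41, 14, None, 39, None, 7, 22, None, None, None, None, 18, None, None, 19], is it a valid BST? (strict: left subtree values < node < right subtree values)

Level-order array: [33, 32, 41, 14, None, 39, None, 7, 22, None, None, None, None, 18, None, None, 19]
Validate using subtree bounds (lo, hi): at each node, require lo < value < hi,
then recurse left with hi=value and right with lo=value.
Preorder trace (stopping at first violation):
  at node 33 with bounds (-inf, +inf): OK
  at node 32 with bounds (-inf, 33): OK
  at node 14 with bounds (-inf, 32): OK
  at node 7 with bounds (-inf, 14): OK
  at node 22 with bounds (14, 32): OK
  at node 18 with bounds (14, 22): OK
  at node 19 with bounds (18, 22): OK
  at node 41 with bounds (33, +inf): OK
  at node 39 with bounds (33, 41): OK
No violation found at any node.
Result: Valid BST


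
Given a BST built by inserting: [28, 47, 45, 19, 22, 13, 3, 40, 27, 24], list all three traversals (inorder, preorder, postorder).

Tree insertion order: [28, 47, 45, 19, 22, 13, 3, 40, 27, 24]
Tree (level-order array): [28, 19, 47, 13, 22, 45, None, 3, None, None, 27, 40, None, None, None, 24]
Inorder (L, root, R): [3, 13, 19, 22, 24, 27, 28, 40, 45, 47]
Preorder (root, L, R): [28, 19, 13, 3, 22, 27, 24, 47, 45, 40]
Postorder (L, R, root): [3, 13, 24, 27, 22, 19, 40, 45, 47, 28]


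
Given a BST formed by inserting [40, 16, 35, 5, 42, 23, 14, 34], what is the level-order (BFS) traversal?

Tree insertion order: [40, 16, 35, 5, 42, 23, 14, 34]
Tree (level-order array): [40, 16, 42, 5, 35, None, None, None, 14, 23, None, None, None, None, 34]
BFS from the root, enqueuing left then right child of each popped node:
  queue [40] -> pop 40, enqueue [16, 42], visited so far: [40]
  queue [16, 42] -> pop 16, enqueue [5, 35], visited so far: [40, 16]
  queue [42, 5, 35] -> pop 42, enqueue [none], visited so far: [40, 16, 42]
  queue [5, 35] -> pop 5, enqueue [14], visited so far: [40, 16, 42, 5]
  queue [35, 14] -> pop 35, enqueue [23], visited so far: [40, 16, 42, 5, 35]
  queue [14, 23] -> pop 14, enqueue [none], visited so far: [40, 16, 42, 5, 35, 14]
  queue [23] -> pop 23, enqueue [34], visited so far: [40, 16, 42, 5, 35, 14, 23]
  queue [34] -> pop 34, enqueue [none], visited so far: [40, 16, 42, 5, 35, 14, 23, 34]
Result: [40, 16, 42, 5, 35, 14, 23, 34]


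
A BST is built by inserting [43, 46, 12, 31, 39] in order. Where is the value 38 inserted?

Starting tree (level order): [43, 12, 46, None, 31, None, None, None, 39]
Insertion path: 43 -> 12 -> 31 -> 39
Result: insert 38 as left child of 39
Final tree (level order): [43, 12, 46, None, 31, None, None, None, 39, 38]


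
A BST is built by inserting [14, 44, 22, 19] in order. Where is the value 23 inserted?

Starting tree (level order): [14, None, 44, 22, None, 19]
Insertion path: 14 -> 44 -> 22
Result: insert 23 as right child of 22
Final tree (level order): [14, None, 44, 22, None, 19, 23]


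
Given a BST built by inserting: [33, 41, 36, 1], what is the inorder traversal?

Tree insertion order: [33, 41, 36, 1]
Tree (level-order array): [33, 1, 41, None, None, 36]
Inorder traversal: [1, 33, 36, 41]


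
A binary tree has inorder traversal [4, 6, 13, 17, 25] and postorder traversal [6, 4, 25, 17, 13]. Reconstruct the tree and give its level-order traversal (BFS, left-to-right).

Inorder:   [4, 6, 13, 17, 25]
Postorder: [6, 4, 25, 17, 13]
Algorithm: postorder visits root last, so walk postorder right-to-left;
each value is the root of the current inorder slice — split it at that
value, recurse on the right subtree first, then the left.
Recursive splits:
  root=13; inorder splits into left=[4, 6], right=[17, 25]
  root=17; inorder splits into left=[], right=[25]
  root=25; inorder splits into left=[], right=[]
  root=4; inorder splits into left=[], right=[6]
  root=6; inorder splits into left=[], right=[]
Reconstructed level-order: [13, 4, 17, 6, 25]


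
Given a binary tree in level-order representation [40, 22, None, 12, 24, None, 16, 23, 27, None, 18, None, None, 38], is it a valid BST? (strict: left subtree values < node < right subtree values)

Level-order array: [40, 22, None, 12, 24, None, 16, 23, 27, None, 18, None, None, 38]
Validate using subtree bounds (lo, hi): at each node, require lo < value < hi,
then recurse left with hi=value and right with lo=value.
Preorder trace (stopping at first violation):
  at node 40 with bounds (-inf, +inf): OK
  at node 22 with bounds (-inf, 40): OK
  at node 12 with bounds (-inf, 22): OK
  at node 16 with bounds (12, 22): OK
  at node 18 with bounds (16, 22): OK
  at node 24 with bounds (22, 40): OK
  at node 23 with bounds (22, 24): OK
  at node 27 with bounds (24, 40): OK
  at node 38 with bounds (24, 27): VIOLATION
Node 38 violates its bound: not (24 < 38 < 27).
Result: Not a valid BST


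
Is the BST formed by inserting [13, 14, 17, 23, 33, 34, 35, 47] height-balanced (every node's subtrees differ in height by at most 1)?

Tree (level-order array): [13, None, 14, None, 17, None, 23, None, 33, None, 34, None, 35, None, 47]
Definition: a tree is height-balanced if, at every node, |h(left) - h(right)| <= 1 (empty subtree has height -1).
Bottom-up per-node check:
  node 47: h_left=-1, h_right=-1, diff=0 [OK], height=0
  node 35: h_left=-1, h_right=0, diff=1 [OK], height=1
  node 34: h_left=-1, h_right=1, diff=2 [FAIL (|-1-1|=2 > 1)], height=2
  node 33: h_left=-1, h_right=2, diff=3 [FAIL (|-1-2|=3 > 1)], height=3
  node 23: h_left=-1, h_right=3, diff=4 [FAIL (|-1-3|=4 > 1)], height=4
  node 17: h_left=-1, h_right=4, diff=5 [FAIL (|-1-4|=5 > 1)], height=5
  node 14: h_left=-1, h_right=5, diff=6 [FAIL (|-1-5|=6 > 1)], height=6
  node 13: h_left=-1, h_right=6, diff=7 [FAIL (|-1-6|=7 > 1)], height=7
Node 34 violates the condition: |-1 - 1| = 2 > 1.
Result: Not balanced


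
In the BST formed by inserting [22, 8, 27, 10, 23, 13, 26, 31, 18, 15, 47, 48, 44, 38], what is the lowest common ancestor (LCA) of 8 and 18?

Tree insertion order: [22, 8, 27, 10, 23, 13, 26, 31, 18, 15, 47, 48, 44, 38]
Tree (level-order array): [22, 8, 27, None, 10, 23, 31, None, 13, None, 26, None, 47, None, 18, None, None, 44, 48, 15, None, 38]
In a BST, the LCA of p=8, q=18 is the first node v on the
root-to-leaf path with p <= v <= q (go left if both < v, right if both > v).
Walk from root:
  at 22: both 8 and 18 < 22, go left
  at 8: 8 <= 8 <= 18, this is the LCA
LCA = 8


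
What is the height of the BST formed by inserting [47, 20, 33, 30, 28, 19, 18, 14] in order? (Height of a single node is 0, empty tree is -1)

Insertion order: [47, 20, 33, 30, 28, 19, 18, 14]
Tree (level-order array): [47, 20, None, 19, 33, 18, None, 30, None, 14, None, 28]
Compute height bottom-up (empty subtree = -1):
  height(14) = 1 + max(-1, -1) = 0
  height(18) = 1 + max(0, -1) = 1
  height(19) = 1 + max(1, -1) = 2
  height(28) = 1 + max(-1, -1) = 0
  height(30) = 1 + max(0, -1) = 1
  height(33) = 1 + max(1, -1) = 2
  height(20) = 1 + max(2, 2) = 3
  height(47) = 1 + max(3, -1) = 4
Height = 4


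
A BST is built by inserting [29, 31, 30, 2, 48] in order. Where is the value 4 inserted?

Starting tree (level order): [29, 2, 31, None, None, 30, 48]
Insertion path: 29 -> 2
Result: insert 4 as right child of 2
Final tree (level order): [29, 2, 31, None, 4, 30, 48]


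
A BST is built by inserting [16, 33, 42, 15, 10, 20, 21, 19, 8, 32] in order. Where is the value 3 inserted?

Starting tree (level order): [16, 15, 33, 10, None, 20, 42, 8, None, 19, 21, None, None, None, None, None, None, None, 32]
Insertion path: 16 -> 15 -> 10 -> 8
Result: insert 3 as left child of 8
Final tree (level order): [16, 15, 33, 10, None, 20, 42, 8, None, 19, 21, None, None, 3, None, None, None, None, 32]


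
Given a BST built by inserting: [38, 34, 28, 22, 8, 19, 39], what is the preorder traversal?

Tree insertion order: [38, 34, 28, 22, 8, 19, 39]
Tree (level-order array): [38, 34, 39, 28, None, None, None, 22, None, 8, None, None, 19]
Preorder traversal: [38, 34, 28, 22, 8, 19, 39]


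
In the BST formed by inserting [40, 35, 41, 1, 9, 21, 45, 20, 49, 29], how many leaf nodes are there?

Tree built from: [40, 35, 41, 1, 9, 21, 45, 20, 49, 29]
Tree (level-order array): [40, 35, 41, 1, None, None, 45, None, 9, None, 49, None, 21, None, None, 20, 29]
Rule: A leaf has 0 children.
Per-node child counts:
  node 40: 2 child(ren)
  node 35: 1 child(ren)
  node 1: 1 child(ren)
  node 9: 1 child(ren)
  node 21: 2 child(ren)
  node 20: 0 child(ren)
  node 29: 0 child(ren)
  node 41: 1 child(ren)
  node 45: 1 child(ren)
  node 49: 0 child(ren)
Matching nodes: [20, 29, 49]
Count of leaf nodes: 3


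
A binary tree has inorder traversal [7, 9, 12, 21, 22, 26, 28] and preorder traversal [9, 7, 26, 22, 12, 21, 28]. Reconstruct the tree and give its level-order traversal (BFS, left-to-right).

Inorder:  [7, 9, 12, 21, 22, 26, 28]
Preorder: [9, 7, 26, 22, 12, 21, 28]
Algorithm: preorder visits root first, so consume preorder in order;
for each root, split the current inorder slice at that value into
left-subtree inorder and right-subtree inorder, then recurse.
Recursive splits:
  root=9; inorder splits into left=[7], right=[12, 21, 22, 26, 28]
  root=7; inorder splits into left=[], right=[]
  root=26; inorder splits into left=[12, 21, 22], right=[28]
  root=22; inorder splits into left=[12, 21], right=[]
  root=12; inorder splits into left=[], right=[21]
  root=21; inorder splits into left=[], right=[]
  root=28; inorder splits into left=[], right=[]
Reconstructed level-order: [9, 7, 26, 22, 28, 12, 21]


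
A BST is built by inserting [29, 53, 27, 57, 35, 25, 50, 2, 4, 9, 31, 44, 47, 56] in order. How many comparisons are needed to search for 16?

Search path for 16: 29 -> 27 -> 25 -> 2 -> 4 -> 9
Found: False
Comparisons: 6


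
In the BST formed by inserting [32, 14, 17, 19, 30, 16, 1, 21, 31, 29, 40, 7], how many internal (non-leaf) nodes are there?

Tree built from: [32, 14, 17, 19, 30, 16, 1, 21, 31, 29, 40, 7]
Tree (level-order array): [32, 14, 40, 1, 17, None, None, None, 7, 16, 19, None, None, None, None, None, 30, 21, 31, None, 29]
Rule: An internal node has at least one child.
Per-node child counts:
  node 32: 2 child(ren)
  node 14: 2 child(ren)
  node 1: 1 child(ren)
  node 7: 0 child(ren)
  node 17: 2 child(ren)
  node 16: 0 child(ren)
  node 19: 1 child(ren)
  node 30: 2 child(ren)
  node 21: 1 child(ren)
  node 29: 0 child(ren)
  node 31: 0 child(ren)
  node 40: 0 child(ren)
Matching nodes: [32, 14, 1, 17, 19, 30, 21]
Count of internal (non-leaf) nodes: 7


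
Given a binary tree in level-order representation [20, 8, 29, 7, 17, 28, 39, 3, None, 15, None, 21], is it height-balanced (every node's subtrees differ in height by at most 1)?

Tree (level-order array): [20, 8, 29, 7, 17, 28, 39, 3, None, 15, None, 21]
Definition: a tree is height-balanced if, at every node, |h(left) - h(right)| <= 1 (empty subtree has height -1).
Bottom-up per-node check:
  node 3: h_left=-1, h_right=-1, diff=0 [OK], height=0
  node 7: h_left=0, h_right=-1, diff=1 [OK], height=1
  node 15: h_left=-1, h_right=-1, diff=0 [OK], height=0
  node 17: h_left=0, h_right=-1, diff=1 [OK], height=1
  node 8: h_left=1, h_right=1, diff=0 [OK], height=2
  node 21: h_left=-1, h_right=-1, diff=0 [OK], height=0
  node 28: h_left=0, h_right=-1, diff=1 [OK], height=1
  node 39: h_left=-1, h_right=-1, diff=0 [OK], height=0
  node 29: h_left=1, h_right=0, diff=1 [OK], height=2
  node 20: h_left=2, h_right=2, diff=0 [OK], height=3
All nodes satisfy the balance condition.
Result: Balanced


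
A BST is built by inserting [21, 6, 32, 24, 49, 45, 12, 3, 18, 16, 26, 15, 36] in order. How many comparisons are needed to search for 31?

Search path for 31: 21 -> 32 -> 24 -> 26
Found: False
Comparisons: 4


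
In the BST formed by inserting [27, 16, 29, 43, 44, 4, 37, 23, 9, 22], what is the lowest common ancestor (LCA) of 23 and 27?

Tree insertion order: [27, 16, 29, 43, 44, 4, 37, 23, 9, 22]
Tree (level-order array): [27, 16, 29, 4, 23, None, 43, None, 9, 22, None, 37, 44]
In a BST, the LCA of p=23, q=27 is the first node v on the
root-to-leaf path with p <= v <= q (go left if both < v, right if both > v).
Walk from root:
  at 27: 23 <= 27 <= 27, this is the LCA
LCA = 27


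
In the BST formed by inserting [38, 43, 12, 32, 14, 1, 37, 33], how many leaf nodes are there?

Tree built from: [38, 43, 12, 32, 14, 1, 37, 33]
Tree (level-order array): [38, 12, 43, 1, 32, None, None, None, None, 14, 37, None, None, 33]
Rule: A leaf has 0 children.
Per-node child counts:
  node 38: 2 child(ren)
  node 12: 2 child(ren)
  node 1: 0 child(ren)
  node 32: 2 child(ren)
  node 14: 0 child(ren)
  node 37: 1 child(ren)
  node 33: 0 child(ren)
  node 43: 0 child(ren)
Matching nodes: [1, 14, 33, 43]
Count of leaf nodes: 4
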